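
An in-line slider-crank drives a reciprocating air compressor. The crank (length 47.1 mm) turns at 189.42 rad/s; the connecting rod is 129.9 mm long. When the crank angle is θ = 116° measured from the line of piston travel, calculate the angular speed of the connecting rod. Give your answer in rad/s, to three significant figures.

ω = 189.4 rad/s
The rod makes angle φ with the slider axis where L sinφ = r sinθ; differentiating, L cosφ·φ̇ = r ω cosθ.
L cosφ = √(L² − r² sin²θ) = 0.12281 m.
|ω_rod| = r ω |cosθ| / √(L² − r² sin²θ) = 0.0471·189.4·0.43837/0.12281 = 31.846 rad/s.

31.8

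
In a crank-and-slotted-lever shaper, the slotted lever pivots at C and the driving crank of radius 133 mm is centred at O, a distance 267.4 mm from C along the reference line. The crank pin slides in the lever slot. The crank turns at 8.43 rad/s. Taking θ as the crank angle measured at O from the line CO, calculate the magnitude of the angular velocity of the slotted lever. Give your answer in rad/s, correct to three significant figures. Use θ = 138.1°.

ω = 8.43 rad/s
Crank pin A relative to C: A = (d + r cosθ, r sinθ); lever angle φ = atan2(r sinθ, d + r cosθ).
Differentiating tanφ: φ̇ = rω(d cosθ + r)/(d² + r² + 2dr cosθ).
d² + r² + 2dr cosθ = |CA|² = 0.0362501 m²;  d cosθ + r = -0.066029 m.
|ω_lever| = |0.133·8.43·-0.066029| / 0.0362501 = 2.0422 rad/s.

2.04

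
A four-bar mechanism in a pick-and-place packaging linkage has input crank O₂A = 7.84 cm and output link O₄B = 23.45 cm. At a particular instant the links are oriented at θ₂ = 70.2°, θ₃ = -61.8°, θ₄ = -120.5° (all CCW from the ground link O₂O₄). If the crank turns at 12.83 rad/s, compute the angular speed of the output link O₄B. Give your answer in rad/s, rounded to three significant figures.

ω₂ = 12.83 rad/s
Differentiating the loop-closure r₂e^{iθ₂}+r₃e^{iθ₃}=r₁+r₄e^{iθ₄} gives r₂ω₂e^{iθ₂}+r₃ω₃e^{iθ₃}=r₄ω₄e^{iθ₄}.
Eliminating the other unknown: ω₄ = r₂ω₂ sin(θ₂−θ₃) / [r₄ sin(θ₄−θ₃)].
Numerator sine = +0.74314; denominator sine = -0.85446.
Result = 0.0784·12.83·(+0.74314) / (0.2345·(-0.85446)) = -3.7306 rad/s; magnitude 3.7306 rad/s.

3.73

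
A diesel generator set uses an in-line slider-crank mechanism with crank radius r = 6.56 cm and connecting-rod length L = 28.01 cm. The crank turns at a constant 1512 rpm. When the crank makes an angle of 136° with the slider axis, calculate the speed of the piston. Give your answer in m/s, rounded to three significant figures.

5.98

ω = 2π·1512/60 = 158.3 rad/s
For an in-line slider-crank, x = r cosθ + √(L² − r² sin²θ), so v = −rω sinθ·[1 + r cosθ/√(L² − r² sin²θ)].
With r = 0.0656 m, L = 0.2801 m, θ = 136°: √(L² − r² sin²θ) = 0.27637 m.
v = −0.0656·158.3·0.69466·[1 + 0.0656·-0.71934/0.27637] = -5.9833 m/s.
|v| = 5.9833 m/s.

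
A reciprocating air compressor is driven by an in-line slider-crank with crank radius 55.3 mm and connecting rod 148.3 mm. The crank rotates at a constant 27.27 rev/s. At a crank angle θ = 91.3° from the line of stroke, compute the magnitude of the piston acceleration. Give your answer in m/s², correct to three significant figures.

689

ω = 2π·27.3 = 171.3 rad/s
x(θ) = r cosθ + √(L² − r² sin²θ); with ω constant, a = ω²·d²x/dθ².
d²x/dθ² = −r cosθ − r²(cos2θ)/√u − r⁴ sin²2θ/(4u^{3/2}),  u = L² − r² sin²θ = 0.0189364 m².
Substituting r = 0.0553 m, L = 0.1483 m, θ = 91.3°: d²x/dθ² = +0.023453 m.
a = ω²·d²x/dθ² = (171.3)²·(+0.023453) = +688.53 m/s²;  |a| = 688.53 m/s².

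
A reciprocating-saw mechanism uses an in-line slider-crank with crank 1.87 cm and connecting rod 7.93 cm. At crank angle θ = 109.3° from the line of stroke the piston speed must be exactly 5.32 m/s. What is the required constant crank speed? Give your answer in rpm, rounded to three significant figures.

3130

For an in-line slider-crank, |v_piston| = rω|sinθ|·[1 + r cosθ/√(L² − r² sin²θ)].
With r = 0.0187 m, L = 0.0793 m, θ = 109.3°: the bracketed kinematic factor |dx/dθ| = 0.016238 m.
ω = v/|dx/dθ| = 5.32/0.016238 = 327.62 rad/s.
N = 60ω/(2π) = 3128.6 rpm.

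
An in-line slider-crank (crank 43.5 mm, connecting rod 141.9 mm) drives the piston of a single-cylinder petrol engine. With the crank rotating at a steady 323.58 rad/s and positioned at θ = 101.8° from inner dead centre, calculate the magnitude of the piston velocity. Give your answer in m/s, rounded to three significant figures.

ω = 323.6 rad/s
For an in-line slider-crank, x = r cosθ + √(L² − r² sin²θ), so v = −rω sinθ·[1 + r cosθ/√(L² − r² sin²θ)].
With r = 0.0435 m, L = 0.1419 m, θ = 101.8°: √(L² − r² sin²θ) = 0.13536 m.
v = −0.0435·323.6·0.97887·[1 + 0.0435·-0.20450/0.13536] = -12.873 m/s.
|v| = 12.873 m/s.

12.9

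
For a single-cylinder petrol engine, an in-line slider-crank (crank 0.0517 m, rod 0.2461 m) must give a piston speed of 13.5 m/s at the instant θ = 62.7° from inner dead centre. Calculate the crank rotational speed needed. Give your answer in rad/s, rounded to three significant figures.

268

For an in-line slider-crank, |v_piston| = rω|sinθ|·[1 + r cosθ/√(L² − r² sin²θ)].
With r = 0.0517 m, L = 0.2461 m, θ = 62.7°: the bracketed kinematic factor |dx/dθ| = 0.050447 m.
ω = v/|dx/dθ| = 13.5/0.050447 = 267.61 rad/s.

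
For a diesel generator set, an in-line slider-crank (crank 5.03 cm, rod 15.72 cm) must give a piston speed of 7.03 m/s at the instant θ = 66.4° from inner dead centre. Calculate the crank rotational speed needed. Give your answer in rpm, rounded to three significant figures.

1280

For an in-line slider-crank, |v_piston| = rω|sinθ|·[1 + r cosθ/√(L² − r² sin²θ)].
With r = 0.0503 m, L = 0.1572 m, θ = 66.4°: the bracketed kinematic factor |dx/dθ| = 0.052269 m.
ω = v/|dx/dθ| = 7.03/0.052269 = 134.5 rad/s.
N = 60ω/(2π) = 1284.3 rpm.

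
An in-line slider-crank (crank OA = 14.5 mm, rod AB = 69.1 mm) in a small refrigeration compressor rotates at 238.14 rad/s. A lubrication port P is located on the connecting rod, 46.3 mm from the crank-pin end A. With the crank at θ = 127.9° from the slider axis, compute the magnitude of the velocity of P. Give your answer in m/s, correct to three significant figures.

ω = 238.1 rad/s.  Crank-pin speed |V_A| = rω = 3.453 m/s, perpendicular to OA.
Rod angle: sinφ = −(r/L) sinθ ⇒ φ = -9.531°; ω_rod = −rω cosθ/√(L²−r²sin²θ) = +31.126 rad/s.
V_P = V_A + ω_rod × AP, with AP = 0.0463 m along the rod.
Components: V_Px = −rω sinθ − a·ω_rod·sinφ = -2.4861 m/s;  V_Py = rω cosθ + a·ω_rod·cosφ = -0.69989 m/s.
|V_P| = √(V_Px² + V_Py²) = 2.5827 m/s.

2.58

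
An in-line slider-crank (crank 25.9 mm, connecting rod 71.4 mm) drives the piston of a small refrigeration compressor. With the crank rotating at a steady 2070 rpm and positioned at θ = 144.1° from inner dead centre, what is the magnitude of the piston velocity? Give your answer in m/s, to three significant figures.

ω = 2π·2070/60 = 216.8 rad/s
For an in-line slider-crank, x = r cosθ + √(L² − r² sin²θ), so v = −rω sinθ·[1 + r cosθ/√(L² − r² sin²θ)].
With r = 0.0259 m, L = 0.0714 m, θ = 144.1°: √(L² − r² sin²θ) = 0.069766 m.
v = −0.0259·216.8·0.58637·[1 + 0.0259·-0.81004/0.069766] = -2.3021 m/s.
|v| = 2.3021 m/s.

2.30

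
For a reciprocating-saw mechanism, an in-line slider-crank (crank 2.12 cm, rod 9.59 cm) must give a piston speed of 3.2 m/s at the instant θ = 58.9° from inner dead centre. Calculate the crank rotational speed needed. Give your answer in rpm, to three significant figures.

1510

For an in-line slider-crank, |v_piston| = rω|sinθ|·[1 + r cosθ/√(L² − r² sin²θ)].
With r = 0.0212 m, L = 0.0959 m, θ = 58.9°: the bracketed kinematic factor |dx/dθ| = 0.020264 m.
ω = v/|dx/dθ| = 3.2/0.020264 = 157.92 rad/s.
N = 60ω/(2π) = 1508 rpm.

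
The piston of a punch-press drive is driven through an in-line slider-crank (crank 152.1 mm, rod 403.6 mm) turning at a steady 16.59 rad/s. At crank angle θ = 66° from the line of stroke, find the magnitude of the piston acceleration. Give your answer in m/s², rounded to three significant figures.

6.16

ω = 16.59 rad/s
x(θ) = r cosθ + √(L² − r² sin²θ); with ω constant, a = ω²·d²x/dθ².
d²x/dθ² = −r cosθ − r²(cos2θ)/√u − r⁴ sin²2θ/(4u^{3/2}),  u = L² − r² sin²θ = 0.143586 m².
Substituting r = 0.1521 m, L = 0.4036 m, θ = 66°: d²x/dθ² = -0.022371 m.
a = ω²·d²x/dθ² = (16.59)²·(-0.022371) = -6.1571 m/s²;  |a| = 6.1571 m/s².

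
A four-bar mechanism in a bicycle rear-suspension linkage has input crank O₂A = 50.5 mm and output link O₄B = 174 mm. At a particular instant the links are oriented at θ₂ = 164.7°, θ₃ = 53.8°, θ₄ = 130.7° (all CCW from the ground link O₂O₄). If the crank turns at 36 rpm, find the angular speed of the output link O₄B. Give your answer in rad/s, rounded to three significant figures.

ω₂ = 3.77 rad/s (from 36 rpm).
Differentiating the loop-closure r₂e^{iθ₂}+r₃e^{iθ₃}=r₁+r₄e^{iθ₄} gives r₂ω₂e^{iθ₂}+r₃ω₃e^{iθ₃}=r₄ω₄e^{iθ₄}.
Eliminating the other unknown: ω₄ = r₂ω₂ sin(θ₂−θ₃) / [r₄ sin(θ₄−θ₃)].
Numerator sine = +0.93420; denominator sine = +0.97398.
Result = 0.0505·3.77·(+0.93420) / (0.174·(+0.97398)) = +1.0495 rad/s; magnitude 1.0495 rad/s.

1.05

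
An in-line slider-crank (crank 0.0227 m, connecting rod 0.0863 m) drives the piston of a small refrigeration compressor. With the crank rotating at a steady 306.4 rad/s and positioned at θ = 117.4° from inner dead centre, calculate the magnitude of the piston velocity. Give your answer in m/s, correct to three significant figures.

ω = 306.4 rad/s
For an in-line slider-crank, x = r cosθ + √(L² − r² sin²θ), so v = −rω sinθ·[1 + r cosθ/√(L² − r² sin²θ)].
With r = 0.0227 m, L = 0.0863 m, θ = 117.4°: √(L² − r² sin²θ) = 0.083914 m.
v = −0.0227·306.4·0.88782·[1 + 0.0227·-0.46020/0.083914] = -5.4063 m/s.
|v| = 5.4063 m/s.

5.41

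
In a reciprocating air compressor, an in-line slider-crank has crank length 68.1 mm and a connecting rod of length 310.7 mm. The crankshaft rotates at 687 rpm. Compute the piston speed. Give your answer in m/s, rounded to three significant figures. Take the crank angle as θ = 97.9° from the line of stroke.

4.70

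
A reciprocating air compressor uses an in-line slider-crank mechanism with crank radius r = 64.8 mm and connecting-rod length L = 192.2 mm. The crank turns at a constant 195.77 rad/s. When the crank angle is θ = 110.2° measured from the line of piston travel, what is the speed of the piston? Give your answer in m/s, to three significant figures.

10.4

ω = 195.8 rad/s
For an in-line slider-crank, x = r cosθ + √(L² − r² sin²θ), so v = −rω sinθ·[1 + r cosθ/√(L² − r² sin²θ)].
With r = 0.0648 m, L = 0.1922 m, θ = 110.2°: √(L² − r² sin²θ) = 0.18233 m.
v = −0.0648·195.8·0.93849·[1 + 0.0648·-0.34530/0.18233] = -10.445 m/s.
|v| = 10.445 m/s.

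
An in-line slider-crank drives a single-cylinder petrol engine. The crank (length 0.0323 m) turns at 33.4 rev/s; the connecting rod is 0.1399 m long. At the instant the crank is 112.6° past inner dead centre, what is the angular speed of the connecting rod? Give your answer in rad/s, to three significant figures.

19.1

ω = 209.9 rad/s (converted from 33.4 rev/s).
The rod makes angle φ with the slider axis where L sinφ = r sinθ; differentiating, L cosφ·φ̇ = r ω cosθ.
L cosφ = √(L² − r² sin²θ) = 0.13669 m.
|ω_rod| = r ω |cosθ| / √(L² − r² sin²θ) = 0.0323·209.9·0.38430/0.13669 = 19.058 rad/s.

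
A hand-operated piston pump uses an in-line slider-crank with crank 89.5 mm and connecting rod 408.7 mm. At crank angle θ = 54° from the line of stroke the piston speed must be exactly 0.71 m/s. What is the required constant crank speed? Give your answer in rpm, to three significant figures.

For an in-line slider-crank, |v_piston| = rω|sinθ|·[1 + r cosθ/√(L² − r² sin²θ)].
With r = 0.0895 m, L = 0.4087 m, θ = 54°: the bracketed kinematic factor |dx/dθ| = 0.081877 m.
ω = v/|dx/dθ| = 0.71/0.081877 = 8.6716 rad/s.
N = 60ω/(2π) = 82.807 rpm.

82.8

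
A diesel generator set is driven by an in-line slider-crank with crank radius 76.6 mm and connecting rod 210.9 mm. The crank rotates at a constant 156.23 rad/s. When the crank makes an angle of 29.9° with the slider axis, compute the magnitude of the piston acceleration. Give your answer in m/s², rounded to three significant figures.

1990

ω = 156.2 rad/s
x(θ) = r cosθ + √(L² − r² sin²θ); with ω constant, a = ω²·d²x/dθ².
d²x/dθ² = −r cosθ − r²(cos2θ)/√u − r⁴ sin²2θ/(4u^{3/2}),  u = L² − r² sin²θ = 0.0430208 m².
Substituting r = 0.0766 m, L = 0.2109 m, θ = 29.9°: d²x/dθ² = -0.081355 m.
a = ω²·d²x/dθ² = (156.2)²·(-0.081355) = -1985.7 m/s²;  |a| = 1985.7 m/s².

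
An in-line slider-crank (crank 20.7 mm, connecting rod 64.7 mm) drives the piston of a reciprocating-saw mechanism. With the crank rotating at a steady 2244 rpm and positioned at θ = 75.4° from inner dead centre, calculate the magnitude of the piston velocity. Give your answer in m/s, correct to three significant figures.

5.11

ω = 2π·2244/60 = 235 rad/s
For an in-line slider-crank, x = r cosθ + √(L² − r² sin²θ), so v = −rω sinθ·[1 + r cosθ/√(L² − r² sin²θ)].
With r = 0.0207 m, L = 0.0647 m, θ = 75.4°: √(L² − r² sin²θ) = 0.061521 m.
v = −0.0207·235·0.96771·[1 + 0.0207·0.25207/0.061521] = -5.1065 m/s.
|v| = 5.1065 m/s.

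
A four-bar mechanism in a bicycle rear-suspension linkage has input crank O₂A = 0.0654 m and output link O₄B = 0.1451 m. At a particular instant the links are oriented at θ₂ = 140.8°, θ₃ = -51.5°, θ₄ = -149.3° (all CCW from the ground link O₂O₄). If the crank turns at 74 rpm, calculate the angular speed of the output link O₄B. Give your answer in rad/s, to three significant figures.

ω₂ = 7.749 rad/s (from 74 rpm).
Differentiating the loop-closure r₂e^{iθ₂}+r₃e^{iθ₃}=r₁+r₄e^{iθ₄} gives r₂ω₂e^{iθ₂}+r₃ω₃e^{iθ₃}=r₄ω₄e^{iθ₄}.
Eliminating the other unknown: ω₄ = r₂ω₂ sin(θ₂−θ₃) / [r₄ sin(θ₄−θ₃)].
Numerator sine = -0.21303; denominator sine = -0.99075.
Result = 0.0654·7.749·(-0.21303) / (0.1451·(-0.99075)) = +0.75102 rad/s; magnitude 0.75102 rad/s.

0.751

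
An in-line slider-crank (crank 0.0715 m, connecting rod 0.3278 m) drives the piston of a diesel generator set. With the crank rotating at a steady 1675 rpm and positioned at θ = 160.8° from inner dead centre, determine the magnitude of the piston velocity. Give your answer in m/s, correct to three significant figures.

ω = 2π·1675/60 = 175.4 rad/s
For an in-line slider-crank, x = r cosθ + √(L² − r² sin²θ), so v = −rω sinθ·[1 + r cosθ/√(L² − r² sin²θ)].
With r = 0.0715 m, L = 0.3278 m, θ = 160.8°: √(L² − r² sin²θ) = 0.32696 m.
v = −0.0715·175.4·0.32887·[1 + 0.0715·-0.94438/0.32696] = -3.2727 m/s.
|v| = 3.2727 m/s.

3.27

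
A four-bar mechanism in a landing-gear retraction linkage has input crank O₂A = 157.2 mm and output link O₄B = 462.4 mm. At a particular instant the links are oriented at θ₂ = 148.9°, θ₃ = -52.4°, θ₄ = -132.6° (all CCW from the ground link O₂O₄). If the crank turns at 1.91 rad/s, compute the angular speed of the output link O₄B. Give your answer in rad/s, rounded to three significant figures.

0.239

ω₂ = 1.91 rad/s
Differentiating the loop-closure r₂e^{iθ₂}+r₃e^{iθ₃}=r₁+r₄e^{iθ₄} gives r₂ω₂e^{iθ₂}+r₃ω₃e^{iθ₃}=r₄ω₄e^{iθ₄}.
Eliminating the other unknown: ω₄ = r₂ω₂ sin(θ₂−θ₃) / [r₄ sin(θ₄−θ₃)].
Numerator sine = -0.36325; denominator sine = -0.98541.
Result = 0.1572·1.91·(-0.36325) / (0.4624·(-0.98541)) = +0.23936 rad/s; magnitude 0.23936 rad/s.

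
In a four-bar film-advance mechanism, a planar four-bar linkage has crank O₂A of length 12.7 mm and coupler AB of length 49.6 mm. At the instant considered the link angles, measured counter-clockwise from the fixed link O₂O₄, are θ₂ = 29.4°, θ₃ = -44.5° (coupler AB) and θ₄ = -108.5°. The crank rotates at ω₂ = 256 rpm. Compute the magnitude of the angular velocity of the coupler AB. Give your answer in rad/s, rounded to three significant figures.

5.12

ω₂ = 26.81 rad/s (from 256 rpm).
Differentiating the loop-closure r₂e^{iθ₂}+r₃e^{iθ₃}=r₁+r₄e^{iθ₄} gives r₂ω₂e^{iθ₂}+r₃ω₃e^{iθ₃}=r₄ω₄e^{iθ₄}.
Eliminating the other unknown: ω₃ = r₂ω₂ sin(θ₄−θ₂) / [r₃ sin(θ₃−θ₄)].
Numerator sine = -0.67043; denominator sine = +0.89879.
Result = 0.0127·26.81·(-0.67043) / (0.0496·(+0.89879)) = -5.1201 rad/s; magnitude 5.1201 rad/s.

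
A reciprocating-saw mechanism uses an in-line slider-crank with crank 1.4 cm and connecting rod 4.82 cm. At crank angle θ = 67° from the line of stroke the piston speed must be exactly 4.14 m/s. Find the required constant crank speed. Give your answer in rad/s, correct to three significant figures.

287

For an in-line slider-crank, |v_piston| = rω|sinθ|·[1 + r cosθ/√(L² − r² sin²θ)].
With r = 0.014 m, L = 0.0482 m, θ = 67°: the bracketed kinematic factor |dx/dθ| = 0.014405 m.
ω = v/|dx/dθ| = 4.14/0.014405 = 287.4 rad/s.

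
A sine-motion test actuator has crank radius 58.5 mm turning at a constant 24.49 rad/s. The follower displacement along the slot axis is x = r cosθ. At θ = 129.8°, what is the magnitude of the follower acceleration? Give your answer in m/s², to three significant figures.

22.5

ω = 24.49 rad/s
x = r cosθ ⇒ ẍ = −rω² cosθ (ω constant).
|a| = rω²|cosθ| = 0.0585·(24.49)²·|cos 129.8°| = 22.459 m/s².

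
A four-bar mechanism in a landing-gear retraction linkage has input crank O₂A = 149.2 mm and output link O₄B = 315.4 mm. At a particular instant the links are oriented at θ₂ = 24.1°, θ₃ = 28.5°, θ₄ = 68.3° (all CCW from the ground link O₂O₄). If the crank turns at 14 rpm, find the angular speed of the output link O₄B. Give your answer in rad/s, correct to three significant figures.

0.0831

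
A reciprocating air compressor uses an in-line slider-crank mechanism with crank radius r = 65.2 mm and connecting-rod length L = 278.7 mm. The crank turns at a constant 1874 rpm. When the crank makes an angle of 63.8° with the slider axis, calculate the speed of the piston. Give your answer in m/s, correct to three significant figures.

12.7

ω = 2π·1874/60 = 196.2 rad/s
For an in-line slider-crank, x = r cosθ + √(L² − r² sin²θ), so v = −rω sinθ·[1 + r cosθ/√(L² − r² sin²θ)].
With r = 0.0652 m, L = 0.2787 m, θ = 63.8°: √(L² − r² sin²θ) = 0.27249 m.
v = −0.0652·196.2·0.89726·[1 + 0.0652·0.44151/0.27249] = -12.693 m/s.
|v| = 12.693 m/s.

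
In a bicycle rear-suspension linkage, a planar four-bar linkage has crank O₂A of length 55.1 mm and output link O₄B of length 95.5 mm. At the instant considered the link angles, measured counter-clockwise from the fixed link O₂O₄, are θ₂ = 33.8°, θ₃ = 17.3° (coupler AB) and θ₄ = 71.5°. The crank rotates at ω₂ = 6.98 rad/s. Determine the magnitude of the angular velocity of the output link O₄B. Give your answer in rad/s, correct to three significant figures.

1.41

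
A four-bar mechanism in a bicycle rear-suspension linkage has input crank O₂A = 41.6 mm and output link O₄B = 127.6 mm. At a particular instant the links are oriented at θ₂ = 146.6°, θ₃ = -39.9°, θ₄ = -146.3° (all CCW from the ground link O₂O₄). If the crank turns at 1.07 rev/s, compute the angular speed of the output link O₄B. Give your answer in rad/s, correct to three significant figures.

0.259

ω₂ = 6.723 rad/s (from 1.07 rev/s).
Differentiating the loop-closure r₂e^{iθ₂}+r₃e^{iθ₃}=r₁+r₄e^{iθ₄} gives r₂ω₂e^{iθ₂}+r₃ω₃e^{iθ₃}=r₄ω₄e^{iθ₄}.
Eliminating the other unknown: ω₄ = r₂ω₂ sin(θ₂−θ₃) / [r₄ sin(θ₄−θ₃)].
Numerator sine = -0.11320; denominator sine = -0.95931.
Result = 0.0416·6.723·(-0.11320) / (0.1276·(-0.95931)) = +0.25865 rad/s; magnitude 0.25865 rad/s.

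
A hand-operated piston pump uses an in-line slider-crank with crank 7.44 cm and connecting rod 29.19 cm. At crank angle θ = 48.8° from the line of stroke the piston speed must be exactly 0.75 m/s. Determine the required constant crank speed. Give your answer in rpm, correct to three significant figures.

For an in-line slider-crank, |v_piston| = rω|sinθ|·[1 + r cosθ/√(L² − r² sin²θ)].
With r = 0.0744 m, L = 0.2919 m, θ = 48.8°: the bracketed kinematic factor |dx/dθ| = 0.065556 m.
ω = v/|dx/dθ| = 0.75/0.065556 = 11.441 rad/s.
N = 60ω/(2π) = 109.25 rpm.

109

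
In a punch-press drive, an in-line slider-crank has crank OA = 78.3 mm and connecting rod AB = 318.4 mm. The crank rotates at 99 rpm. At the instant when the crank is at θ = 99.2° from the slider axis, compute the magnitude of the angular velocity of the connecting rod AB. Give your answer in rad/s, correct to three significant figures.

ω = 10.37 rad/s (converted from 99 rpm).
The rod makes angle φ with the slider axis where L sinφ = r sinθ; differentiating, L cosφ·φ̇ = r ω cosθ.
L cosφ = √(L² − r² sin²θ) = 0.30888 m.
|ω_rod| = r ω |cosθ| / √(L² − r² sin²θ) = 0.0783·10.37·0.15988/0.30888 = 0.42018 rad/s.

0.420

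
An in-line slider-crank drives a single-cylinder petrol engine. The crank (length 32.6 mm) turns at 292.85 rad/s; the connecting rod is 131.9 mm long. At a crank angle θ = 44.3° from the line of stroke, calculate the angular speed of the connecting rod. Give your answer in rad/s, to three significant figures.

ω = 292.9 rad/s
The rod makes angle φ with the slider axis where L sinφ = r sinθ; differentiating, L cosφ·φ̇ = r ω cosθ.
L cosφ = √(L² − r² sin²θ) = 0.12992 m.
|ω_rod| = r ω |cosθ| / √(L² − r² sin²θ) = 0.0326·292.9·0.71569/0.12992 = 52.591 rad/s.

52.6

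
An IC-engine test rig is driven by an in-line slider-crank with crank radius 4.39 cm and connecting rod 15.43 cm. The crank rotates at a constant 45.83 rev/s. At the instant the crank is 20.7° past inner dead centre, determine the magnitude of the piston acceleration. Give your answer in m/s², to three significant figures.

4200

ω = 2π·45.8 = 288 rad/s
x(θ) = r cosθ + √(L² − r² sin²θ); with ω constant, a = ω²·d²x/dθ².
d²x/dθ² = −r cosθ − r²(cos2θ)/√u − r⁴ sin²2θ/(4u^{3/2}),  u = L² − r² sin²θ = 0.0235677 m².
Substituting r = 0.0439 m, L = 0.1543 m, θ = 20.7°: d²x/dθ² = -0.050595 m.
a = ω²·d²x/dθ² = (288)²·(-0.050595) = -4195.3 m/s²;  |a| = 4195.3 m/s².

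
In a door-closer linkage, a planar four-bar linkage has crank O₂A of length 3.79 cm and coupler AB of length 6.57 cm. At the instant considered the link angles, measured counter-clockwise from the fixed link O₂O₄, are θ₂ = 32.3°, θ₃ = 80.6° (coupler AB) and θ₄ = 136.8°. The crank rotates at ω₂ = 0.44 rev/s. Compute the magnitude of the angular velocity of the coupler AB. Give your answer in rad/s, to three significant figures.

1.86

ω₂ = 2.765 rad/s (from 0.44 rev/s).
Differentiating the loop-closure r₂e^{iθ₂}+r₃e^{iθ₃}=r₁+r₄e^{iθ₄} gives r₂ω₂e^{iθ₂}+r₃ω₃e^{iθ₃}=r₄ω₄e^{iθ₄}.
Eliminating the other unknown: ω₃ = r₂ω₂ sin(θ₄−θ₂) / [r₃ sin(θ₃−θ₄)].
Numerator sine = +0.96815; denominator sine = -0.83098.
Result = 0.0379·2.765·(+0.96815) / (0.0657·(-0.83098)) = -1.858 rad/s; magnitude 1.858 rad/s.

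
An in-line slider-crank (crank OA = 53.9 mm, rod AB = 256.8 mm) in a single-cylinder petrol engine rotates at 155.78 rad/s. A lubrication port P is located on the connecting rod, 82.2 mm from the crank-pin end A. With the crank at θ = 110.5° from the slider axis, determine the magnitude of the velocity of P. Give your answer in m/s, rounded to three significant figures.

ω = 155.8 rad/s.  Crank-pin speed |V_A| = rω = 8.3965 m/s, perpendicular to OA.
Rod angle: sinφ = −(r/L) sinθ ⇒ φ = -11.338°; ω_rod = −rω cosθ/√(L²−r²sin²θ) = +11.679 rad/s.
V_P = V_A + ω_rod × AP, with AP = 0.0822 m along the rod.
Components: V_Px = −rω sinθ − a·ω_rod·sinφ = -7.6761 m/s;  V_Py = rω cosθ + a·ω_rod·cosφ = -1.9993 m/s.
|V_P| = √(V_Px² + V_Py²) = 7.9322 m/s.

7.93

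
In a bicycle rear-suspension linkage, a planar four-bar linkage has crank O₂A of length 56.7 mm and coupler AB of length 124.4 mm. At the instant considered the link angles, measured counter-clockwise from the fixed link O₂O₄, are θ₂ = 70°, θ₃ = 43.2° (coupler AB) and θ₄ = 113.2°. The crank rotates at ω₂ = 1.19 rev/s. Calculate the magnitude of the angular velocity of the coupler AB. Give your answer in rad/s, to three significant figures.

ω₂ = 7.477 rad/s (from 1.19 rev/s).
Differentiating the loop-closure r₂e^{iθ₂}+r₃e^{iθ₃}=r₁+r₄e^{iθ₄} gives r₂ω₂e^{iθ₂}+r₃ω₃e^{iθ₃}=r₄ω₄e^{iθ₄}.
Eliminating the other unknown: ω₃ = r₂ω₂ sin(θ₄−θ₂) / [r₃ sin(θ₃−θ₄)].
Numerator sine = +0.68455; denominator sine = -0.93969.
Result = 0.0567·7.477·(+0.68455) / (0.1244·(-0.93969)) = -2.4826 rad/s; magnitude 2.4826 rad/s.

2.48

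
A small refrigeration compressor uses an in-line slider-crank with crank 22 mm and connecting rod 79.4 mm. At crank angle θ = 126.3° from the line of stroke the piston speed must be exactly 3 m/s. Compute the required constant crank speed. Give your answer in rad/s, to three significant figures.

For an in-line slider-crank, |v_piston| = rω|sinθ|·[1 + r cosθ/√(L² − r² sin²θ)].
With r = 0.022 m, L = 0.0794 m, θ = 126.3°: the bracketed kinematic factor |dx/dθ| = 0.014747 m.
ω = v/|dx/dθ| = 3/0.014747 = 203.44 rad/s.

203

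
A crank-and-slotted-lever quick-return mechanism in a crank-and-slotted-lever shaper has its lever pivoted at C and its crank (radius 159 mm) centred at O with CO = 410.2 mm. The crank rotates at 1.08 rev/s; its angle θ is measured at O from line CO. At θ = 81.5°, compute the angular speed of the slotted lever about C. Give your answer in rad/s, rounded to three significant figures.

1.11

ω = 6.786 rad/s (from 1.08 rev/s).
Crank pin A relative to C: A = (d + r cosθ, r sinθ); lever angle φ = atan2(r sinθ, d + r cosθ).
Differentiating tanφ: φ̇ = rω(d cosθ + r)/(d² + r² + 2dr cosθ).
d² + r² + 2dr cosθ = |CA|² = 0.212826 m²;  d cosθ + r = +0.21963 m.
|ω_lever| = |0.159·6.786·+0.21963| / 0.212826 = 1.1135 rad/s.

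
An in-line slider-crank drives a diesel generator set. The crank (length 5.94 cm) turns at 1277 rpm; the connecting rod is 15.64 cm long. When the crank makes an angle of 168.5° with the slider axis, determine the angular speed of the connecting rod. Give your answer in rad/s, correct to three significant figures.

ω = 133.7 rad/s (converted from 1277 rpm).
The rod makes angle φ with the slider axis where L sinφ = r sinθ; differentiating, L cosφ·φ̇ = r ω cosθ.
L cosφ = √(L² − r² sin²θ) = 0.15595 m.
|ω_rod| = r ω |cosθ| / √(L² − r² sin²θ) = 0.0594·133.7·0.97992/0.15595 = 49.913 rad/s.

49.9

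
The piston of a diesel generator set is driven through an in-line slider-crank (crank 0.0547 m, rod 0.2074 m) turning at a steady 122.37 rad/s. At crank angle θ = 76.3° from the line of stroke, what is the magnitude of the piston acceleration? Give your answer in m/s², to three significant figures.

ω = 122.4 rad/s
x(θ) = r cosθ + √(L² − r² sin²θ); with ω constant, a = ω²·d²x/dθ².
d²x/dθ² = −r cosθ − r²(cos2θ)/√u − r⁴ sin²2θ/(4u^{3/2}),  u = L² − r² sin²θ = 0.0401905 m².
Substituting r = 0.0547 m, L = 0.2074 m, θ = 76.3°: d²x/dθ² = +0.00023673 m.
a = ω²·d²x/dθ² = (122.4)²·(+0.00023673) = +3.5448 m/s²;  |a| = 3.5448 m/s².

3.54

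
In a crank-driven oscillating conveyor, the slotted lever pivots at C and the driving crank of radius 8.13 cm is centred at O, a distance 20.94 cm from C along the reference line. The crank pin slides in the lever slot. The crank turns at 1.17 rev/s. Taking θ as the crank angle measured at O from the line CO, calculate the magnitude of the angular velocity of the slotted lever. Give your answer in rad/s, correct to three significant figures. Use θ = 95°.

ω = 7.351 rad/s (from 1.17 rev/s).
Crank pin A relative to C: A = (d + r cosθ, r sinθ); lever angle φ = atan2(r sinθ, d + r cosθ).
Differentiating tanφ: φ̇ = rω(d cosθ + r)/(d² + r² + 2dr cosθ).
d² + r² + 2dr cosθ = |CA|² = 0.0474905 m²;  d cosθ + r = +0.06305 m.
|ω_lever| = |0.0813·7.351·+0.06305| / 0.0474905 = 0.79347 rad/s.

0.793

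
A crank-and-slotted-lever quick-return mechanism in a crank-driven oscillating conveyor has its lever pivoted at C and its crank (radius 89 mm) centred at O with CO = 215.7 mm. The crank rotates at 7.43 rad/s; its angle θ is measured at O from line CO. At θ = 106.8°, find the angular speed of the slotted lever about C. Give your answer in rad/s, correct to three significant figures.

0.407

ω = 7.43 rad/s
Crank pin A relative to C: A = (d + r cosθ, r sinθ); lever angle φ = atan2(r sinθ, d + r cosθ).
Differentiating tanφ: φ̇ = rω(d cosθ + r)/(d² + r² + 2dr cosθ).
d² + r² + 2dr cosθ = |CA|² = 0.0433502 m²;  d cosθ + r = +0.026656 m.
|ω_lever| = |0.089·7.43·+0.026656| / 0.0433502 = 0.40661 rad/s.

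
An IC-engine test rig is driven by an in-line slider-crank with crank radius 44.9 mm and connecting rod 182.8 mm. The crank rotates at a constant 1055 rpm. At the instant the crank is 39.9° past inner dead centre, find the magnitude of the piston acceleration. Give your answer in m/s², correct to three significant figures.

ω = 2π·1055/60 = 110.5 rad/s
x(θ) = r cosθ + √(L² − r² sin²θ); with ω constant, a = ω²·d²x/dθ².
d²x/dθ² = −r cosθ − r²(cos2θ)/√u − r⁴ sin²2θ/(4u^{3/2}),  u = L² − r² sin²θ = 0.0325863 m².
Substituting r = 0.0449 m, L = 0.1828 m, θ = 39.9°: d²x/dθ² = -0.036591 m.
a = ω²·d²x/dθ² = (110.5)²·(-0.036591) = -446.61 m/s²;  |a| = 446.61 m/s².

447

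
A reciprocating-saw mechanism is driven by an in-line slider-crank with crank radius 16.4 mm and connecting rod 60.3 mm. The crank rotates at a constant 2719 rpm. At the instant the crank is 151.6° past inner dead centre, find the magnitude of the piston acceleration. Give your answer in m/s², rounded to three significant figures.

965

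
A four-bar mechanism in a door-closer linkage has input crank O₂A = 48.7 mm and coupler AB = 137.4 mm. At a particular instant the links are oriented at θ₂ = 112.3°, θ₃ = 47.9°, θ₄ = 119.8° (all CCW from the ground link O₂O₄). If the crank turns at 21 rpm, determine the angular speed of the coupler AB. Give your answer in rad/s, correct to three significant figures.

0.107

ω₂ = 2.199 rad/s (from 21 rpm).
Differentiating the loop-closure r₂e^{iθ₂}+r₃e^{iθ₃}=r₁+r₄e^{iθ₄} gives r₂ω₂e^{iθ₂}+r₃ω₃e^{iθ₃}=r₄ω₄e^{iθ₄}.
Eliminating the other unknown: ω₃ = r₂ω₂ sin(θ₄−θ₂) / [r₃ sin(θ₃−θ₄)].
Numerator sine = +0.13053; denominator sine = -0.95052.
Result = 0.0487·2.199·(+0.13053) / (0.1374·(-0.95052)) = -0.10704 rad/s; magnitude 0.10704 rad/s.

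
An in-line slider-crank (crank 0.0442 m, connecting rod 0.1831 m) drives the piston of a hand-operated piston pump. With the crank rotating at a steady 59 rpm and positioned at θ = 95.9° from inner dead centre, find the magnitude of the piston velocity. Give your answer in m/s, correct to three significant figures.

0.265

ω = 2π·59/60 = 6.178 rad/s
For an in-line slider-crank, x = r cosθ + √(L² − r² sin²θ), so v = −rω sinθ·[1 + r cosθ/√(L² − r² sin²θ)].
With r = 0.0442 m, L = 0.1831 m, θ = 95.9°: √(L² − r² sin²θ) = 0.17774 m.
v = −0.0442·6.178·0.99470·[1 + 0.0442·-0.10279/0.17774] = -0.2647 m/s.
|v| = 0.2647 m/s.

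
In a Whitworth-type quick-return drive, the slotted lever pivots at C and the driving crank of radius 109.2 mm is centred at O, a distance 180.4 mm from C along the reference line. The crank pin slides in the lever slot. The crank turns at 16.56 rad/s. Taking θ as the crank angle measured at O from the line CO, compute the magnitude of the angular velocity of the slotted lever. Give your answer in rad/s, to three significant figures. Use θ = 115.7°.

ω = 16.56 rad/s
Crank pin A relative to C: A = (d + r cosθ, r sinθ); lever angle φ = atan2(r sinθ, d + r cosθ).
Differentiating tanφ: φ̇ = rω(d cosθ + r)/(d² + r² + 2dr cosθ).
d² + r² + 2dr cosθ = |CA|² = 0.0273829 m²;  d cosθ + r = +0.030968 m.
|ω_lever| = |0.1092·16.56·+0.030968| / 0.0273829 = 2.0451 rad/s.

2.05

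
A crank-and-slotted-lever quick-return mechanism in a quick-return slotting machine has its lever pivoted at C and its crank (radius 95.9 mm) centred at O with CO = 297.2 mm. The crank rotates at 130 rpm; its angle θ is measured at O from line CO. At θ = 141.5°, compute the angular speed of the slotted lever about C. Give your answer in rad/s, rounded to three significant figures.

3.37

ω = 13.61 rad/s (from 130 rpm).
Crank pin A relative to C: A = (d + r cosθ, r sinθ); lever angle φ = atan2(r sinθ, d + r cosθ).
Differentiating tanφ: φ̇ = rω(d cosθ + r)/(d² + r² + 2dr cosθ).
d² + r² + 2dr cosθ = |CA|² = 0.0529137 m²;  d cosθ + r = -0.13669 m.
|ω_lever| = |0.0959·13.61·-0.13669| / 0.0529137 = 3.3726 rad/s.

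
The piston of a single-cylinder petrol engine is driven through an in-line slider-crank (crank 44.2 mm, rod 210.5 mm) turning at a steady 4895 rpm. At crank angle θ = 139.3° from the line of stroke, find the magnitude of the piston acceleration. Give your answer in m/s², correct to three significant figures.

ω = 2π·4895/60 = 512.6 rad/s
x(θ) = r cosθ + √(L² − r² sin²θ); with ω constant, a = ω²·d²x/dθ².
d²x/dθ² = −r cosθ − r²(cos2θ)/√u − r⁴ sin²2θ/(4u^{3/2}),  u = L² − r² sin²θ = 0.0434795 m².
Substituting r = 0.0442 m, L = 0.2105 m, θ = 139.3°: d²x/dθ² = +0.032006 m.
a = ω²·d²x/dθ² = (512.6)²·(+0.032006) = +8409.9 m/s²;  |a| = 8409.9 m/s².

8410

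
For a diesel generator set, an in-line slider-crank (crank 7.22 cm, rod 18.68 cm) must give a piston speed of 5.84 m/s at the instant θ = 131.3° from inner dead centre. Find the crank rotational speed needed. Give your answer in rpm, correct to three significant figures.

1400

For an in-line slider-crank, |v_piston| = rω|sinθ|·[1 + r cosθ/√(L² − r² sin²θ)].
With r = 0.0722 m, L = 0.1868 m, θ = 131.3°: the bracketed kinematic factor |dx/dθ| = 0.039781 m.
ω = v/|dx/dθ| = 5.84/0.039781 = 146.8 rad/s.
N = 60ω/(2π) = 1401.9 rpm.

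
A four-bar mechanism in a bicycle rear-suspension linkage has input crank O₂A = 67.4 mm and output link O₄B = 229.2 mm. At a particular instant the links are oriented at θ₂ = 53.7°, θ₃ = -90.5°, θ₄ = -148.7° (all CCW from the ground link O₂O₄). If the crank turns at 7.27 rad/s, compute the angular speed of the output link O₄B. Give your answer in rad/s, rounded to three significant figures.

1.47

ω₂ = 7.27 rad/s
Differentiating the loop-closure r₂e^{iθ₂}+r₃e^{iθ₃}=r₁+r₄e^{iθ₄} gives r₂ω₂e^{iθ₂}+r₃ω₃e^{iθ₃}=r₄ω₄e^{iθ₄}.
Eliminating the other unknown: ω₄ = r₂ω₂ sin(θ₂−θ₃) / [r₄ sin(θ₄−θ₃)].
Numerator sine = +0.58496; denominator sine = -0.84989.
Result = 0.0674·7.27·(+0.58496) / (0.2292·(-0.84989)) = -1.4714 rad/s; magnitude 1.4714 rad/s.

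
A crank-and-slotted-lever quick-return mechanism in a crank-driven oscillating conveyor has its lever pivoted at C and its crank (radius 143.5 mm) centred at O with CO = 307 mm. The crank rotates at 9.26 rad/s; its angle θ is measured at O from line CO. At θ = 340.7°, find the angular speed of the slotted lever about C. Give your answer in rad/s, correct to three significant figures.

2.91

ω = 9.26 rad/s
Crank pin A relative to C: A = (d + r cosθ, r sinθ); lever angle φ = atan2(r sinθ, d + r cosθ).
Differentiating tanφ: φ̇ = rω(d cosθ + r)/(d² + r² + 2dr cosθ).
d² + r² + 2dr cosθ = |CA|² = 0.197999 m²;  d cosθ + r = +0.43325 m.
|ω_lever| = |0.1435·9.26·+0.43325| / 0.197999 = 2.9076 rad/s.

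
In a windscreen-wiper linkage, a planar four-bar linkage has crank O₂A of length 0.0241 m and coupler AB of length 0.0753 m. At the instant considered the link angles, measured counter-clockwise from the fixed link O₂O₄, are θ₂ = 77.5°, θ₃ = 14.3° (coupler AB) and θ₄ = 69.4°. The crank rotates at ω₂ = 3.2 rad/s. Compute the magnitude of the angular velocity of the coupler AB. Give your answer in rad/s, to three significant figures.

0.176

ω₂ = 3.2 rad/s
Differentiating the loop-closure r₂e^{iθ₂}+r₃e^{iθ₃}=r₁+r₄e^{iθ₄} gives r₂ω₂e^{iθ₂}+r₃ω₃e^{iθ₃}=r₄ω₄e^{iθ₄}.
Eliminating the other unknown: ω₃ = r₂ω₂ sin(θ₄−θ₂) / [r₃ sin(θ₃−θ₄)].
Numerator sine = -0.14090; denominator sine = -0.82015.
Result = 0.0241·3.2·(-0.14090) / (0.0753·(-0.82015)) = +0.17595 rad/s; magnitude 0.17595 rad/s.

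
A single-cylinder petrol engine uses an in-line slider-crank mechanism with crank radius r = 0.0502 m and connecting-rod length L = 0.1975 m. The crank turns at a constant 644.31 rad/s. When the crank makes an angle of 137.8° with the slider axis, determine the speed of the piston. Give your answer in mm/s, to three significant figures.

ω = 644.3 rad/s
For an in-line slider-crank, x = r cosθ + √(L² − r² sin²θ), so v = −rω sinθ·[1 + r cosθ/√(L² − r² sin²θ)].
With r = 0.0502 m, L = 0.1975 m, θ = 137.8°: √(L² − r² sin²θ) = 0.1946 m.
v = −0.0502·644.3·0.67172·[1 + 0.0502·-0.74080/0.1946] = -17.574 m/s.
|v| = 17.574 m/s = 17574 mm/s.

17600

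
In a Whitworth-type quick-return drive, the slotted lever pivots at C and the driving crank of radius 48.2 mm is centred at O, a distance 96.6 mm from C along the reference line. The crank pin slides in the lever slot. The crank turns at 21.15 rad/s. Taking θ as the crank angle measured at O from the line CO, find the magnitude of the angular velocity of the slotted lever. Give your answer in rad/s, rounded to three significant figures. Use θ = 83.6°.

ω = 21.15 rad/s
Crank pin A relative to C: A = (d + r cosθ, r sinθ); lever angle φ = atan2(r sinθ, d + r cosθ).
Differentiating tanφ: φ̇ = rω(d cosθ + r)/(d² + r² + 2dr cosθ).
d² + r² + 2dr cosθ = |CA|² = 0.0126928 m²;  d cosθ + r = +0.058968 m.
|ω_lever| = |0.0482·21.15·+0.058968| / 0.0126928 = 4.736 rad/s.

4.74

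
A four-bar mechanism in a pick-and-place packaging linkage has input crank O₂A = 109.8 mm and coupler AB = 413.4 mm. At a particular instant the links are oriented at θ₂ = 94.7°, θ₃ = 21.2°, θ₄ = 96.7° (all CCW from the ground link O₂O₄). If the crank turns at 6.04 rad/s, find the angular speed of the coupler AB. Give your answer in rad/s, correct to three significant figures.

0.0578

ω₂ = 6.04 rad/s
Differentiating the loop-closure r₂e^{iθ₂}+r₃e^{iθ₃}=r₁+r₄e^{iθ₄} gives r₂ω₂e^{iθ₂}+r₃ω₃e^{iθ₃}=r₄ω₄e^{iθ₄}.
Eliminating the other unknown: ω₃ = r₂ω₂ sin(θ₄−θ₂) / [r₃ sin(θ₃−θ₄)].
Numerator sine = +0.03490; denominator sine = -0.96815.
Result = 0.1098·6.04·(+0.03490) / (0.4134·(-0.96815)) = -0.057829 rad/s; magnitude 0.057829 rad/s.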